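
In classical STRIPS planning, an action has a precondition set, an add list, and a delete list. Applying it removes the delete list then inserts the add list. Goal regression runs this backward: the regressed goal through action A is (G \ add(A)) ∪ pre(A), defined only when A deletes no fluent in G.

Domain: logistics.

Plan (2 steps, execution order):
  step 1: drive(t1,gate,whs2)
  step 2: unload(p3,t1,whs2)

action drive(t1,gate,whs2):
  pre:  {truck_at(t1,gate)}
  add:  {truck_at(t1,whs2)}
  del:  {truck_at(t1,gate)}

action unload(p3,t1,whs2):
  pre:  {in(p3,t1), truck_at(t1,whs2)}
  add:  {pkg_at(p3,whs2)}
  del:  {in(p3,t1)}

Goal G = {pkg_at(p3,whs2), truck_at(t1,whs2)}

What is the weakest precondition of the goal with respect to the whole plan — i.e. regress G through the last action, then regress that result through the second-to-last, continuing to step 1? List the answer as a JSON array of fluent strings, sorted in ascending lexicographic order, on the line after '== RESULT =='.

Regress step by step:
  through step 2 (unload(p3,t1,whs2)): drop {pkg_at(p3,whs2)}, keep {truck_at(t1,whs2)}, require {in(p3,t1), truck_at(t1,whs2)}
    → {in(p3,t1), truck_at(t1,whs2)}
  through step 1 (drive(t1,gate,whs2)): drop {truck_at(t1,whs2)}, keep {in(p3,t1)}, require {truck_at(t1,gate)}
    → {in(p3,t1), truck_at(t1,gate)}

== RESULT ==
["in(p3,t1)", "truck_at(t1,gate)"]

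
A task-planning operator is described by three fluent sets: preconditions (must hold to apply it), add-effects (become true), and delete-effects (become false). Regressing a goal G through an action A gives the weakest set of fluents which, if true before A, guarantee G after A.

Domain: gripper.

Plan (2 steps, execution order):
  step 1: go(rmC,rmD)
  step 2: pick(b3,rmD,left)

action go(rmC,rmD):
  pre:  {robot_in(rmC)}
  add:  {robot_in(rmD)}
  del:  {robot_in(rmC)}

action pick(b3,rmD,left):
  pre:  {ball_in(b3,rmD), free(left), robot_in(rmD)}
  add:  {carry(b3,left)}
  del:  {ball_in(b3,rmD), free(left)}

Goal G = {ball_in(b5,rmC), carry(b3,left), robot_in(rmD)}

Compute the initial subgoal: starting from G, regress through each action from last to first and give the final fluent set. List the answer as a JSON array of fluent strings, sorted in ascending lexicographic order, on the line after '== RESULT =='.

Regress step by step:
  through step 2 (pick(b3,rmD,left)): drop {carry(b3,left)}, keep {ball_in(b5,rmC), robot_in(rmD)}, require {ball_in(b3,rmD), free(left), robot_in(rmD)}
    → {ball_in(b3,rmD), ball_in(b5,rmC), free(left), robot_in(rmD)}
  through step 1 (go(rmC,rmD)): drop {robot_in(rmD)}, keep {ball_in(b3,rmD), ball_in(b5,rmC), free(left)}, require {robot_in(rmC)}
    → {ball_in(b3,rmD), ball_in(b5,rmC), free(left), robot_in(rmC)}

== RESULT ==
["ball_in(b3,rmD)", "ball_in(b5,rmC)", "free(left)", "robot_in(rmC)"]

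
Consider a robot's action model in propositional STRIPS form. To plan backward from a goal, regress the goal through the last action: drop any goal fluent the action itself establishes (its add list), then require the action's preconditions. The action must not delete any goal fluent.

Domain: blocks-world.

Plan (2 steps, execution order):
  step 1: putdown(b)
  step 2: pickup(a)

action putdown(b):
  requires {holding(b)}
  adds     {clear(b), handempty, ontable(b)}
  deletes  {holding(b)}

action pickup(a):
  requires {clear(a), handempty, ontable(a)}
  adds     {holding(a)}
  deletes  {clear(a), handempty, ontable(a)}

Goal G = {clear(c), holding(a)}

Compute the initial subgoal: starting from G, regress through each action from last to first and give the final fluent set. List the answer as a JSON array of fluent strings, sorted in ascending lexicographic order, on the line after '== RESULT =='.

Regress step by step:
  through step 2 (pickup(a)): drop {holding(a)}, keep {clear(c)}, require {clear(a), handempty, ontable(a)}
    → {clear(a), clear(c), handempty, ontable(a)}
  through step 1 (putdown(b)): drop {handempty}, keep {clear(a), clear(c), ontable(a)}, require {holding(b)}
    → {clear(a), clear(c), holding(b), ontable(a)}

== RESULT ==
["clear(a)", "clear(c)", "holding(b)", "ontable(a)"]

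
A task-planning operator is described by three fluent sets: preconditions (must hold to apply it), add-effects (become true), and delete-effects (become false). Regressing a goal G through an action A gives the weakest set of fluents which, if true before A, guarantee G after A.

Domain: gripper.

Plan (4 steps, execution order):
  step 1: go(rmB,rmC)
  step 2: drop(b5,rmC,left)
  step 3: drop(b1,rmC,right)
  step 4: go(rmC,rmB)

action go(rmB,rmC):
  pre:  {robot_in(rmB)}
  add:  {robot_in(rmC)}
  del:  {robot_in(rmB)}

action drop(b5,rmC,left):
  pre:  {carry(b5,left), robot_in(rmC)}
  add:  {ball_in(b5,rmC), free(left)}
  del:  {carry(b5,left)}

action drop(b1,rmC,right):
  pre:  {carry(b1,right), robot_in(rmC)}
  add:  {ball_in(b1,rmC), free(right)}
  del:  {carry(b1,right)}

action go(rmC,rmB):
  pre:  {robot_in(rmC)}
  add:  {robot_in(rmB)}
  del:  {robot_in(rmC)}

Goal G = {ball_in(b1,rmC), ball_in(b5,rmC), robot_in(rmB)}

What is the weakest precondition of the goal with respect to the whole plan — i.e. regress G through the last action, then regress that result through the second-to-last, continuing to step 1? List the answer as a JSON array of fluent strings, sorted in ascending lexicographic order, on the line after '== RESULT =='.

Regress step by step:
  through step 4 (go(rmC,rmB)): drop {robot_in(rmB)}, keep {ball_in(b1,rmC), ball_in(b5,rmC)}, require {robot_in(rmC)}
    → {ball_in(b1,rmC), ball_in(b5,rmC), robot_in(rmC)}
  through step 3 (drop(b1,rmC,right)): drop {ball_in(b1,rmC)}, keep {ball_in(b5,rmC), robot_in(rmC)}, require {carry(b1,right), robot_in(rmC)}
    → {ball_in(b5,rmC), carry(b1,right), robot_in(rmC)}
  through step 2 (drop(b5,rmC,left)): drop {ball_in(b5,rmC)}, keep {carry(b1,right), robot_in(rmC)}, require {carry(b5,left), robot_in(rmC)}
    → {carry(b1,right), carry(b5,left), robot_in(rmC)}
  through step 1 (go(rmB,rmC)): drop {robot_in(rmC)}, keep {carry(b1,right), carry(b5,left)}, require {robot_in(rmB)}
    → {carry(b1,right), carry(b5,left), robot_in(rmB)}

== RESULT ==
["carry(b1,right)", "carry(b5,left)", "robot_in(rmB)"]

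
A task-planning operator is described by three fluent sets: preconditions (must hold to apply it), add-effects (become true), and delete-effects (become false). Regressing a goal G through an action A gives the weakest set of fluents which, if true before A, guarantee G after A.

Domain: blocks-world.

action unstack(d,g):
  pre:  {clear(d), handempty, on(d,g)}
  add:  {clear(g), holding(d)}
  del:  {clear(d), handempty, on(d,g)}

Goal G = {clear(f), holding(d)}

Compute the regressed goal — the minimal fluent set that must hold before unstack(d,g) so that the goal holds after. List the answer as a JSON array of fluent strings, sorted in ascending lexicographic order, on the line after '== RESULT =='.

Compute (G \ add) ∪ pre:
  G ∩ del = {}  (empty — regression defined)
  G \ add = {clear(f), holding(d)} \ {clear(g), holding(d)} = {clear(f)}
  ∪ pre   = {clear(f)} ∪ {clear(d), handempty, on(d,g)}
          = {clear(d), clear(f), handempty, on(d,g)}

== RESULT ==
["clear(d)", "clear(f)", "handempty", "on(d,g)"]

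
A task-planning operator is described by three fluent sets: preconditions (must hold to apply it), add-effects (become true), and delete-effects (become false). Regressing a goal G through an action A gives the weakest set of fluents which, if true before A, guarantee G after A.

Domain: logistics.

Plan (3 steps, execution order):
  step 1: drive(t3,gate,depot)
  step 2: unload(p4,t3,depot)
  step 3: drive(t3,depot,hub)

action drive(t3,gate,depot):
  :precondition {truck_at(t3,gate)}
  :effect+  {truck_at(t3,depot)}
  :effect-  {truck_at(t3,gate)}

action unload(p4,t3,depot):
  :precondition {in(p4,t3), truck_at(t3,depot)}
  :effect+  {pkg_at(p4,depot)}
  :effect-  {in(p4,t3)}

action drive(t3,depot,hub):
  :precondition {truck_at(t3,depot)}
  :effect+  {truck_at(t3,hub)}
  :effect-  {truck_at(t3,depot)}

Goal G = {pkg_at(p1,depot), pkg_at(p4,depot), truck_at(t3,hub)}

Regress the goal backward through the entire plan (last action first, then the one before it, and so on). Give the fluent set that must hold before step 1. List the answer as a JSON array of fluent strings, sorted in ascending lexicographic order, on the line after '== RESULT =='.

Regress step by step:
  through step 3 (drive(t3,depot,hub)): drop {truck_at(t3,hub)}, keep {pkg_at(p1,depot), pkg_at(p4,depot)}, require {truck_at(t3,depot)}
    → {pkg_at(p1,depot), pkg_at(p4,depot), truck_at(t3,depot)}
  through step 2 (unload(p4,t3,depot)): drop {pkg_at(p4,depot)}, keep {pkg_at(p1,depot), truck_at(t3,depot)}, require {in(p4,t3), truck_at(t3,depot)}
    → {in(p4,t3), pkg_at(p1,depot), truck_at(t3,depot)}
  through step 1 (drive(t3,gate,depot)): drop {truck_at(t3,depot)}, keep {in(p4,t3), pkg_at(p1,depot)}, require {truck_at(t3,gate)}
    → {in(p4,t3), pkg_at(p1,depot), truck_at(t3,gate)}

== RESULT ==
["in(p4,t3)", "pkg_at(p1,depot)", "truck_at(t3,gate)"]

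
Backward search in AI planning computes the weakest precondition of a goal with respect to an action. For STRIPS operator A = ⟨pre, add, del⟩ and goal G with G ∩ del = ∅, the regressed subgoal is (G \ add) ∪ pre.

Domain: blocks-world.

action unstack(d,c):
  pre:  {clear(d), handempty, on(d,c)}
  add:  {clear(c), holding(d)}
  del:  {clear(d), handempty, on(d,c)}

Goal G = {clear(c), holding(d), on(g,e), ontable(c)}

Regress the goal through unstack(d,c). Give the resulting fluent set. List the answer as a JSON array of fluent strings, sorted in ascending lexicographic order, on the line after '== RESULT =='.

Regress:
  G ∩ del = {}  (empty — regression defined)
  G \ add = {clear(c), holding(d), on(g,e), ontable(c)} \ {clear(c), holding(d)} = {on(g,e), ontable(c)}
  ∪ pre   = {on(g,e), ontable(c)} ∪ {clear(d), handempty, on(d,c)}
          = {clear(d), handempty, on(d,c), on(g,e), ontable(c)}

== RESULT ==
["clear(d)", "handempty", "on(d,c)", "on(g,e)", "ontable(c)"]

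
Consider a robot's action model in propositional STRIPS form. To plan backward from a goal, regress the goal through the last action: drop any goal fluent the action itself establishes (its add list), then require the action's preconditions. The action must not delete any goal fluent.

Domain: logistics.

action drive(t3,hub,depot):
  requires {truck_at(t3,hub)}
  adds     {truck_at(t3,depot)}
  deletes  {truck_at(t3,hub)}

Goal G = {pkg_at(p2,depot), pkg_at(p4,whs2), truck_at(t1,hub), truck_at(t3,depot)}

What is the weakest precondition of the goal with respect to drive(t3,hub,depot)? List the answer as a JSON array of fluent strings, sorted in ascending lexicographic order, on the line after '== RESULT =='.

Compute (G \ add) ∪ pre:
  G ∩ del = {}  (empty — regression defined)
  G \ add = {pkg_at(p2,depot), pkg_at(p4,whs2), truck_at(t1,hub), truck_at(t3,depot)} \ {truck_at(t3,depot)} = {pkg_at(p2,depot), pkg_at(p4,whs2), truck_at(t1,hub)}
  ∪ pre   = {pkg_at(p2,depot), pkg_at(p4,whs2), truck_at(t1,hub)} ∪ {truck_at(t3,hub)}
          = {pkg_at(p2,depot), pkg_at(p4,whs2), truck_at(t1,hub), truck_at(t3,hub)}

== RESULT ==
["pkg_at(p2,depot)", "pkg_at(p4,whs2)", "truck_at(t1,hub)", "truck_at(t3,hub)"]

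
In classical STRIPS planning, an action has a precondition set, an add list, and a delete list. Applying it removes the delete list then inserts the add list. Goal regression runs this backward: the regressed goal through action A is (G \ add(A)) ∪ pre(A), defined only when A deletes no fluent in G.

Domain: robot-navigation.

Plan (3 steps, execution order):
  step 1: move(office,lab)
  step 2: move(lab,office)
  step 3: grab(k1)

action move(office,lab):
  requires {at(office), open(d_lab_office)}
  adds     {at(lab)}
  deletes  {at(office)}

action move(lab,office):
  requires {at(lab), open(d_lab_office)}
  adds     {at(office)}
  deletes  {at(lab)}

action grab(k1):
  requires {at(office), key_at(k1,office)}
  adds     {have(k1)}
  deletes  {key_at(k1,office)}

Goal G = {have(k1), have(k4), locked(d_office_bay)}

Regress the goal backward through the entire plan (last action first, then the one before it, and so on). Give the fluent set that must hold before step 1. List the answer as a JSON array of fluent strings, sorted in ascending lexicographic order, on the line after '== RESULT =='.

Work backward from the goal:
  through step 3 (grab(k1)): drop {have(k1)}, keep {have(k4), locked(d_office_bay)}, require {at(office), key_at(k1,office)}
    → {at(office), have(k4), key_at(k1,office), locked(d_office_bay)}
  through step 2 (move(lab,office)): drop {at(office)}, keep {have(k4), key_at(k1,office), locked(d_office_bay)}, require {at(lab), open(d_lab_office)}
    → {at(lab), have(k4), key_at(k1,office), locked(d_office_bay), open(d_lab_office)}
  through step 1 (move(office,lab)): drop {at(lab)}, keep {have(k4), key_at(k1,office), locked(d_office_bay), open(d_lab_office)}, require {at(office), open(d_lab_office)}
    → {at(office), have(k4), key_at(k1,office), locked(d_office_bay), open(d_lab_office)}

== RESULT ==
["at(office)", "have(k4)", "key_at(k1,office)", "locked(d_office_bay)", "open(d_lab_office)"]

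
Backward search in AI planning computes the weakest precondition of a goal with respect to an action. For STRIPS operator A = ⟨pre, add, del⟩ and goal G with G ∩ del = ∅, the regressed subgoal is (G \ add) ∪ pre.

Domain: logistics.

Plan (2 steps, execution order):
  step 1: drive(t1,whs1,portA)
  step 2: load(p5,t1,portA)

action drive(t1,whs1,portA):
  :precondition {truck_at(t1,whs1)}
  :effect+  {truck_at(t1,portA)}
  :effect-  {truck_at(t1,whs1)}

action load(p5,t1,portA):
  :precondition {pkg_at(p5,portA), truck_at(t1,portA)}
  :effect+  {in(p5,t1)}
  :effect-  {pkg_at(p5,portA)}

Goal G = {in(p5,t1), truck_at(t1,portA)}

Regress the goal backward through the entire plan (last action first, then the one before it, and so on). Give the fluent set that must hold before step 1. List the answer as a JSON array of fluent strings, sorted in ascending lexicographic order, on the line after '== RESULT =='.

Regress step by step:
  through step 2 (load(p5,t1,portA)): drop {in(p5,t1)}, keep {truck_at(t1,portA)}, require {pkg_at(p5,portA), truck_at(t1,portA)}
    → {pkg_at(p5,portA), truck_at(t1,portA)}
  through step 1 (drive(t1,whs1,portA)): drop {truck_at(t1,portA)}, keep {pkg_at(p5,portA)}, require {truck_at(t1,whs1)}
    → {pkg_at(p5,portA), truck_at(t1,whs1)}

== RESULT ==
["pkg_at(p5,portA)", "truck_at(t1,whs1)"]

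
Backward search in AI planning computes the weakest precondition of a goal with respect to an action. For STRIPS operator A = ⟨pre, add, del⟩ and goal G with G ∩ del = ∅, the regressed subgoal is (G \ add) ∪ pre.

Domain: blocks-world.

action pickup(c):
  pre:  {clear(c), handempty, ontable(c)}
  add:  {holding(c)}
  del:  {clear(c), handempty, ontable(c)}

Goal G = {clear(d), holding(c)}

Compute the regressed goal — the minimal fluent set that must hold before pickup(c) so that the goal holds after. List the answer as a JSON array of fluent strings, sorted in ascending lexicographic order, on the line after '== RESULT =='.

Compute (G \ add) ∪ pre:
  G ∩ del = {}  (empty — regression defined)
  G \ add = {clear(d), holding(c)} \ {holding(c)} = {clear(d)}
  ∪ pre   = {clear(d)} ∪ {clear(c), handempty, ontable(c)}
          = {clear(c), clear(d), handempty, ontable(c)}

== RESULT ==
["clear(c)", "clear(d)", "handempty", "ontable(c)"]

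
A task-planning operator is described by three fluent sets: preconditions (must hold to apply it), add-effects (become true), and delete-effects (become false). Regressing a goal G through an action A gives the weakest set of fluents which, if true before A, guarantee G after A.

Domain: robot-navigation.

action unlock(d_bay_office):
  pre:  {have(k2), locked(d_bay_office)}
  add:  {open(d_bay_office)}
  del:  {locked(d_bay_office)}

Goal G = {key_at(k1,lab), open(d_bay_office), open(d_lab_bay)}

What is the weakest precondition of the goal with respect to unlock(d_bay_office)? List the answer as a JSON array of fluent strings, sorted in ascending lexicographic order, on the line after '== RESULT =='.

Regress:
  G ∩ del = {}  (empty — regression defined)
  G \ add = {key_at(k1,lab), open(d_bay_office), open(d_lab_bay)} \ {open(d_bay_office)} = {key_at(k1,lab), open(d_lab_bay)}
  ∪ pre   = {key_at(k1,lab), open(d_lab_bay)} ∪ {have(k2), locked(d_bay_office)}
          = {have(k2), key_at(k1,lab), locked(d_bay_office), open(d_lab_bay)}

== RESULT ==
["have(k2)", "key_at(k1,lab)", "locked(d_bay_office)", "open(d_lab_bay)"]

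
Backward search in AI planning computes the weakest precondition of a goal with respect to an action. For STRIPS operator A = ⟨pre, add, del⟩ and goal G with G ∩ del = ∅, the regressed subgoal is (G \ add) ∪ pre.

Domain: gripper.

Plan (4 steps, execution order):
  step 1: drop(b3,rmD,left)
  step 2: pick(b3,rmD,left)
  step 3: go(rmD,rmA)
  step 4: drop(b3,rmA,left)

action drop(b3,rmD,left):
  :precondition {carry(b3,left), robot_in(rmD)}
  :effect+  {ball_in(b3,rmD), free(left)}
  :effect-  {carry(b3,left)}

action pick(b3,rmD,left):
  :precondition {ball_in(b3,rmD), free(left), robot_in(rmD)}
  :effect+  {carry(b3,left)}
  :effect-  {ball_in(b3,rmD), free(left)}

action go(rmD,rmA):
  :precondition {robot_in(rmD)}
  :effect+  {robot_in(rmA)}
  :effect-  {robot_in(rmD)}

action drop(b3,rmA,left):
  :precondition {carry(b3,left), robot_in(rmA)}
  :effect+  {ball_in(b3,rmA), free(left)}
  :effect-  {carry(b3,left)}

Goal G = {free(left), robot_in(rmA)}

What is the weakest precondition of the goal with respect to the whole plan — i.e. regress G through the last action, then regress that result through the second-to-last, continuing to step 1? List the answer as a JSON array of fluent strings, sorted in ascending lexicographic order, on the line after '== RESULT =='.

Work backward from the goal:
  through step 4 (drop(b3,rmA,left)): drop {free(left)}, keep {robot_in(rmA)}, require {carry(b3,left), robot_in(rmA)}
    → {carry(b3,left), robot_in(rmA)}
  through step 3 (go(rmD,rmA)): drop {robot_in(rmA)}, keep {carry(b3,left)}, require {robot_in(rmD)}
    → {carry(b3,left), robot_in(rmD)}
  through step 2 (pick(b3,rmD,left)): drop {carry(b3,left)}, keep {robot_in(rmD)}, require {ball_in(b3,rmD), free(left), robot_in(rmD)}
    → {ball_in(b3,rmD), free(left), robot_in(rmD)}
  through step 1 (drop(b3,rmD,left)): drop {ball_in(b3,rmD), free(left)}, keep {robot_in(rmD)}, require {carry(b3,left), robot_in(rmD)}
    → {carry(b3,left), robot_in(rmD)}

== RESULT ==
["carry(b3,left)", "robot_in(rmD)"]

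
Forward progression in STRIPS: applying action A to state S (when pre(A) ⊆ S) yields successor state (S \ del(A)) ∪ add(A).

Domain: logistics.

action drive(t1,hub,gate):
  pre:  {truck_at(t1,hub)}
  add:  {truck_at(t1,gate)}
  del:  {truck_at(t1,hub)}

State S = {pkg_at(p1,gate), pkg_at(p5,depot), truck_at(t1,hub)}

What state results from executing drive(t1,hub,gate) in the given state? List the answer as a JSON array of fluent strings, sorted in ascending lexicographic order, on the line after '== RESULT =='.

Progress:
  pre ⊆ S: {truck_at(t1,hub)} ⊆ S  — applicable
  S \ del = {pkg_at(p1,gate), pkg_at(p5,depot)}
  ∪ add   = {pkg_at(p1,gate), pkg_at(p5,depot), truck_at(t1,gate)}

== RESULT ==
["pkg_at(p1,gate)", "pkg_at(p5,depot)", "truck_at(t1,gate)"]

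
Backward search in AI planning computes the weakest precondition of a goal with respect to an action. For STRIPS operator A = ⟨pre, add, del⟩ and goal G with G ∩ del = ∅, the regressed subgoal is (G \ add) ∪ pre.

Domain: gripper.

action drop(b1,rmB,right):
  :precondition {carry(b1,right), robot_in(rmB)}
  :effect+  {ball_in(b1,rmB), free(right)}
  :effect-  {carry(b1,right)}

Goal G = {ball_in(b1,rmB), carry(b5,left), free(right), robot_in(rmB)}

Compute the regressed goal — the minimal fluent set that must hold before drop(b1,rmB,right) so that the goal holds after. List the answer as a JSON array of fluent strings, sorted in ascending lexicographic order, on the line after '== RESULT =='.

Regress:
  G ∩ del = {}  (empty — regression defined)
  G \ add = {ball_in(b1,rmB), carry(b5,left), free(right), robot_in(rmB)} \ {ball_in(b1,rmB), free(right)} = {carry(b5,left), robot_in(rmB)}
  ∪ pre   = {carry(b5,left), robot_in(rmB)} ∪ {carry(b1,right), robot_in(rmB)}
          = {carry(b1,right), carry(b5,left), robot_in(rmB)}

== RESULT ==
["carry(b1,right)", "carry(b5,left)", "robot_in(rmB)"]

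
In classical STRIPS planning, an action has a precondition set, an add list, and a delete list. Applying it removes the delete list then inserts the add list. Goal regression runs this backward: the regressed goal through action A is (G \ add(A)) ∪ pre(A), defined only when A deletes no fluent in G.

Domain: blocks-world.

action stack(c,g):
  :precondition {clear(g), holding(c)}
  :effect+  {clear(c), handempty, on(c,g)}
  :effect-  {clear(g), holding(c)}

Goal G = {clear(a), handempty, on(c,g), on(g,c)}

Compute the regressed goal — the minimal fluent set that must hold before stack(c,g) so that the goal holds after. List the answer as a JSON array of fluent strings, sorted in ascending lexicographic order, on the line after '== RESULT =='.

Compute (G \ add) ∪ pre:
  G ∩ del = {}  (empty — regression defined)
  G \ add = {clear(a), handempty, on(c,g), on(g,c)} \ {clear(c), handempty, on(c,g)} = {clear(a), on(g,c)}
  ∪ pre   = {clear(a), on(g,c)} ∪ {clear(g), holding(c)}
          = {clear(a), clear(g), holding(c), on(g,c)}

== RESULT ==
["clear(a)", "clear(g)", "holding(c)", "on(g,c)"]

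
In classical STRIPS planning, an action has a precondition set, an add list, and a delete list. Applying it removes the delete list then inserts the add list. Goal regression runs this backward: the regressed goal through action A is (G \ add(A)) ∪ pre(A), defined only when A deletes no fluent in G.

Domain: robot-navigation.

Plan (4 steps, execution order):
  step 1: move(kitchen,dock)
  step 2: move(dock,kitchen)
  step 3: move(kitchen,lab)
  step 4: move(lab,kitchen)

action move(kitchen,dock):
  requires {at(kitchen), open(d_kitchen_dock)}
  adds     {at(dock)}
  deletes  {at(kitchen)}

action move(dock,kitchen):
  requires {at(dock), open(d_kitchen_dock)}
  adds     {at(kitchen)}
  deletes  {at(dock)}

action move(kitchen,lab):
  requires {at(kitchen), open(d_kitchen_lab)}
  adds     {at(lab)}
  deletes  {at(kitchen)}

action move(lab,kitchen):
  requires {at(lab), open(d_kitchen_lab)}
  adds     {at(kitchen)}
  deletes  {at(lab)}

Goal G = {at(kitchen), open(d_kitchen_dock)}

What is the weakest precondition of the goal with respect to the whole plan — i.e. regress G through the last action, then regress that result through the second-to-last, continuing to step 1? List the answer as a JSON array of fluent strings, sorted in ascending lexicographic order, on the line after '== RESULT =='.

Work backward from the goal:
  through step 4 (move(lab,kitchen)): drop {at(kitchen)}, keep {open(d_kitchen_dock)}, require {at(lab), open(d_kitchen_lab)}
    → {at(lab), open(d_kitchen_dock), open(d_kitchen_lab)}
  through step 3 (move(kitchen,lab)): drop {at(lab)}, keep {open(d_kitchen_dock), open(d_kitchen_lab)}, require {at(kitchen), open(d_kitchen_lab)}
    → {at(kitchen), open(d_kitchen_dock), open(d_kitchen_lab)}
  through step 2 (move(dock,kitchen)): drop {at(kitchen)}, keep {open(d_kitchen_dock), open(d_kitchen_lab)}, require {at(dock), open(d_kitchen_dock)}
    → {at(dock), open(d_kitchen_dock), open(d_kitchen_lab)}
  through step 1 (move(kitchen,dock)): drop {at(dock)}, keep {open(d_kitchen_dock), open(d_kitchen_lab)}, require {at(kitchen), open(d_kitchen_dock)}
    → {at(kitchen), open(d_kitchen_dock), open(d_kitchen_lab)}

== RESULT ==
["at(kitchen)", "open(d_kitchen_dock)", "open(d_kitchen_lab)"]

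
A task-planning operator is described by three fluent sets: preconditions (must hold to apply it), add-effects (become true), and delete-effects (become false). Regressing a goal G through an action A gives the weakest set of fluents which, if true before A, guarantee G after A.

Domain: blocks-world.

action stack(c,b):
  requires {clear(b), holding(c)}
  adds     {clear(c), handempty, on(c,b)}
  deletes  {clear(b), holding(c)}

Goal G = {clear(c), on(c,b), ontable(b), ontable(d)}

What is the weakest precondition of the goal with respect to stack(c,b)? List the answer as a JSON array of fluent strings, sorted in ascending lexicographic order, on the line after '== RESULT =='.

Compute (G \ add) ∪ pre:
  G ∩ del = {}  (empty — regression defined)
  G \ add = {clear(c), on(c,b), ontable(b), ontable(d)} \ {clear(c), handempty, on(c,b)} = {ontable(b), ontable(d)}
  ∪ pre   = {ontable(b), ontable(d)} ∪ {clear(b), holding(c)}
          = {clear(b), holding(c), ontable(b), ontable(d)}

== RESULT ==
["clear(b)", "holding(c)", "ontable(b)", "ontable(d)"]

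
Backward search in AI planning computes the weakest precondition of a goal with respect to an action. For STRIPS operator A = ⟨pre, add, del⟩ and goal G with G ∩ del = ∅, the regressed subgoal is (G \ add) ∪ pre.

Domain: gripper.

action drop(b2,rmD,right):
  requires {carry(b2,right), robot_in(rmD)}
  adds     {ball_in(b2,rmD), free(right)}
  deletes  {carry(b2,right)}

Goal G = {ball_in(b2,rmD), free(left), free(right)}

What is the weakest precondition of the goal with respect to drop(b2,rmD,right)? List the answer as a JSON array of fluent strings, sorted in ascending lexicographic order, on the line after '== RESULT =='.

Regress:
  G ∩ del = {}  (empty — regression defined)
  G \ add = {ball_in(b2,rmD), free(left), free(right)} \ {ball_in(b2,rmD), free(right)} = {free(left)}
  ∪ pre   = {free(left)} ∪ {carry(b2,right), robot_in(rmD)}
          = {carry(b2,right), free(left), robot_in(rmD)}

== RESULT ==
["carry(b2,right)", "free(left)", "robot_in(rmD)"]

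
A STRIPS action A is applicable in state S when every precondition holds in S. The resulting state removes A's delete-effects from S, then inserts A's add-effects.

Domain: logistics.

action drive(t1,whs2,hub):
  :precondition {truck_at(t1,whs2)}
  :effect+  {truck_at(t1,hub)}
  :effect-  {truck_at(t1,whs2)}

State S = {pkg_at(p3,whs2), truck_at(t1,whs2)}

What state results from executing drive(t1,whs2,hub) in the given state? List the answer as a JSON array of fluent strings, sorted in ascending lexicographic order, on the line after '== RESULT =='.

Progress:
  pre ⊆ S: {truck_at(t1,whs2)} ⊆ S  — applicable
  S \ del = {pkg_at(p3,whs2)}
  ∪ add   = {pkg_at(p3,whs2), truck_at(t1,hub)}

== RESULT ==
["pkg_at(p3,whs2)", "truck_at(t1,hub)"]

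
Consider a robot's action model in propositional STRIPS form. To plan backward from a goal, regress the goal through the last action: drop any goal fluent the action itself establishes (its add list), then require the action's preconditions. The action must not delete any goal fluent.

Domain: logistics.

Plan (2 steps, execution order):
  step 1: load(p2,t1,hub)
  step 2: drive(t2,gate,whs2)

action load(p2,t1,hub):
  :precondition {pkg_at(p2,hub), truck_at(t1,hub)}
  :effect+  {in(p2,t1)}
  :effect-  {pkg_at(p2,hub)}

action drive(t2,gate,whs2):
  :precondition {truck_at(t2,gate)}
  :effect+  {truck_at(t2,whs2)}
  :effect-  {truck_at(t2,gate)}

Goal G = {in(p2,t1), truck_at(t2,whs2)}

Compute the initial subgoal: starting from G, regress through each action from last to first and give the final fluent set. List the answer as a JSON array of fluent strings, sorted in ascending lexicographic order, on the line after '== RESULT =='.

Regress step by step:
  through step 2 (drive(t2,gate,whs2)): drop {truck_at(t2,whs2)}, keep {in(p2,t1)}, require {truck_at(t2,gate)}
    → {in(p2,t1), truck_at(t2,gate)}
  through step 1 (load(p2,t1,hub)): drop {in(p2,t1)}, keep {truck_at(t2,gate)}, require {pkg_at(p2,hub), truck_at(t1,hub)}
    → {pkg_at(p2,hub), truck_at(t1,hub), truck_at(t2,gate)}

== RESULT ==
["pkg_at(p2,hub)", "truck_at(t1,hub)", "truck_at(t2,gate)"]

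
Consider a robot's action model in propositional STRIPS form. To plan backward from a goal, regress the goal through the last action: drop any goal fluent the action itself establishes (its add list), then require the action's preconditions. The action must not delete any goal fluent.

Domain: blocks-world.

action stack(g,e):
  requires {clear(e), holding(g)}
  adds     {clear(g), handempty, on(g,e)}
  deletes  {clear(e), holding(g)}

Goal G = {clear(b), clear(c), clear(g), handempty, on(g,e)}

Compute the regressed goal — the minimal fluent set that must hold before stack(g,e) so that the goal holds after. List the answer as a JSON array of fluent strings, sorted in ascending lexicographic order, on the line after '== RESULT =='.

Compute (G \ add) ∪ pre:
  G ∩ del = {}  (empty — regression defined)
  G \ add = {clear(b), clear(c), clear(g), handempty, on(g,e)} \ {clear(g), handempty, on(g,e)} = {clear(b), clear(c)}
  ∪ pre   = {clear(b), clear(c)} ∪ {clear(e), holding(g)}
          = {clear(b), clear(c), clear(e), holding(g)}

== RESULT ==
["clear(b)", "clear(c)", "clear(e)", "holding(g)"]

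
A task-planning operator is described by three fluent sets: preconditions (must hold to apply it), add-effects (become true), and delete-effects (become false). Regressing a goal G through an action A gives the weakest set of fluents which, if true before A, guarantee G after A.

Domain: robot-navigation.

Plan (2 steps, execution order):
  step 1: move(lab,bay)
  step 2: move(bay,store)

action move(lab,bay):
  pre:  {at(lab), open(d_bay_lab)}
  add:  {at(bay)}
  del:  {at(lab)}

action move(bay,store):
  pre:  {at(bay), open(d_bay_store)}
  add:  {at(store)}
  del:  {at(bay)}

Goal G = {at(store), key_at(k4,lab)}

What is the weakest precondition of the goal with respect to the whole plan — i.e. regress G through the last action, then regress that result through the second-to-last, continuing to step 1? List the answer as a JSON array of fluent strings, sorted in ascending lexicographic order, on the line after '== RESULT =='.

Work backward from the goal:
  through step 2 (move(bay,store)): drop {at(store)}, keep {key_at(k4,lab)}, require {at(bay), open(d_bay_store)}
    → {at(bay), key_at(k4,lab), open(d_bay_store)}
  through step 1 (move(lab,bay)): drop {at(bay)}, keep {key_at(k4,lab), open(d_bay_store)}, require {at(lab), open(d_bay_lab)}
    → {at(lab), key_at(k4,lab), open(d_bay_lab), open(d_bay_store)}

== RESULT ==
["at(lab)", "key_at(k4,lab)", "open(d_bay_lab)", "open(d_bay_store)"]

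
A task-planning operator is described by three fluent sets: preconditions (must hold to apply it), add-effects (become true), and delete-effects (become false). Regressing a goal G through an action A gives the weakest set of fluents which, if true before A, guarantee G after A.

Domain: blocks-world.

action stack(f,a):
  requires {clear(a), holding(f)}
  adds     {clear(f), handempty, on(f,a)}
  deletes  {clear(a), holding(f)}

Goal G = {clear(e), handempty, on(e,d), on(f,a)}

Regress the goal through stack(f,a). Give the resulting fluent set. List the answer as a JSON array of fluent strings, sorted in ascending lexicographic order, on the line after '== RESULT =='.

Compute (G \ add) ∪ pre:
  G ∩ del = {}  (empty — regression defined)
  G \ add = {clear(e), handempty, on(e,d), on(f,a)} \ {clear(f), handempty, on(f,a)} = {clear(e), on(e,d)}
  ∪ pre   = {clear(e), on(e,d)} ∪ {clear(a), holding(f)}
          = {clear(a), clear(e), holding(f), on(e,d)}

== RESULT ==
["clear(a)", "clear(e)", "holding(f)", "on(e,d)"]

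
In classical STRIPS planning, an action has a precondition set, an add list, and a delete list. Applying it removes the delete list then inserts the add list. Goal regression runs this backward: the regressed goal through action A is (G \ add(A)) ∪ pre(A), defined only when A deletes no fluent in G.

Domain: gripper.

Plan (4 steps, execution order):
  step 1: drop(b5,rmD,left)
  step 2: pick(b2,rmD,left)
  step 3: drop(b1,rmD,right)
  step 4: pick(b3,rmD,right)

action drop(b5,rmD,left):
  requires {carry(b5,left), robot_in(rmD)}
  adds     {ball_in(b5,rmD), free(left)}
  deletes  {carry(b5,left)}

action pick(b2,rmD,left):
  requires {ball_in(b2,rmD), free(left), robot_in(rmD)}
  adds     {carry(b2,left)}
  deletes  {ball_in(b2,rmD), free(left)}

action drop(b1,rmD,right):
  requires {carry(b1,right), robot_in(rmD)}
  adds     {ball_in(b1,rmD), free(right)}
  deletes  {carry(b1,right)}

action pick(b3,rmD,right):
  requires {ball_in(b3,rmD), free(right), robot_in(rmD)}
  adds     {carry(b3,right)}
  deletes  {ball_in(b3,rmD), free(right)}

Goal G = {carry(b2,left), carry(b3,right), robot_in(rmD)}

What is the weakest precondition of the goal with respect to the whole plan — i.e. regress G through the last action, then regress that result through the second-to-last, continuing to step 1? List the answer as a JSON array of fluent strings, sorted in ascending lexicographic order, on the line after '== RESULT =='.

Work backward from the goal:
  through step 4 (pick(b3,rmD,right)): drop {carry(b3,right)}, keep {carry(b2,left), robot_in(rmD)}, require {ball_in(b3,rmD), free(right), robot_in(rmD)}
    → {ball_in(b3,rmD), carry(b2,left), free(right), robot_in(rmD)}
  through step 3 (drop(b1,rmD,right)): drop {free(right)}, keep {ball_in(b3,rmD), carry(b2,left), robot_in(rmD)}, require {carry(b1,right), robot_in(rmD)}
    → {ball_in(b3,rmD), carry(b1,right), carry(b2,left), robot_in(rmD)}
  through step 2 (pick(b2,rmD,left)): drop {carry(b2,left)}, keep {ball_in(b3,rmD), carry(b1,right), robot_in(rmD)}, require {ball_in(b2,rmD), free(left), robot_in(rmD)}
    → {ball_in(b2,rmD), ball_in(b3,rmD), carry(b1,right), free(left), robot_in(rmD)}
  through step 1 (drop(b5,rmD,left)): drop {free(left)}, keep {ball_in(b2,rmD), ball_in(b3,rmD), carry(b1,right), robot_in(rmD)}, require {carry(b5,left), robot_in(rmD)}
    → {ball_in(b2,rmD), ball_in(b3,rmD), carry(b1,right), carry(b5,left), robot_in(rmD)}

== RESULT ==
["ball_in(b2,rmD)", "ball_in(b3,rmD)", "carry(b1,right)", "carry(b5,left)", "robot_in(rmD)"]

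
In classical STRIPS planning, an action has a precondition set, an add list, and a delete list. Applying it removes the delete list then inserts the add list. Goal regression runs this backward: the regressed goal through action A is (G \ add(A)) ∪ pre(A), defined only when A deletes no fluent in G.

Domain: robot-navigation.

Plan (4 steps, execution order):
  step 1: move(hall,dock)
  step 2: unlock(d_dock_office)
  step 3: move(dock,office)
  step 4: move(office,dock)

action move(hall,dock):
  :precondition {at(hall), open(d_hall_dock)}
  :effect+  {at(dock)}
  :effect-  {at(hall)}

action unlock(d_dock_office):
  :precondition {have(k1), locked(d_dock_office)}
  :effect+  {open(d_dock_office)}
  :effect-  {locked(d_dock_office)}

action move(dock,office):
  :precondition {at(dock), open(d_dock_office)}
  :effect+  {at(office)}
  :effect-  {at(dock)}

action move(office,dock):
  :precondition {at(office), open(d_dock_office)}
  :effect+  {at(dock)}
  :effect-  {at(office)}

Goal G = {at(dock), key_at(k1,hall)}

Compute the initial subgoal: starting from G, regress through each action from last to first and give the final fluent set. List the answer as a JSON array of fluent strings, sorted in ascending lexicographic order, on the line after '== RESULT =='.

Regress step by step:
  through step 4 (move(office,dock)): drop {at(dock)}, keep {key_at(k1,hall)}, require {at(office), open(d_dock_office)}
    → {at(office), key_at(k1,hall), open(d_dock_office)}
  through step 3 (move(dock,office)): drop {at(office)}, keep {key_at(k1,hall), open(d_dock_office)}, require {at(dock), open(d_dock_office)}
    → {at(dock), key_at(k1,hall), open(d_dock_office)}
  through step 2 (unlock(d_dock_office)): drop {open(d_dock_office)}, keep {at(dock), key_at(k1,hall)}, require {have(k1), locked(d_dock_office)}
    → {at(dock), have(k1), key_at(k1,hall), locked(d_dock_office)}
  through step 1 (move(hall,dock)): drop {at(dock)}, keep {have(k1), key_at(k1,hall), locked(d_dock_office)}, require {at(hall), open(d_hall_dock)}
    → {at(hall), have(k1), key_at(k1,hall), locked(d_dock_office), open(d_hall_dock)}

== RESULT ==
["at(hall)", "have(k1)", "key_at(k1,hall)", "locked(d_dock_office)", "open(d_hall_dock)"]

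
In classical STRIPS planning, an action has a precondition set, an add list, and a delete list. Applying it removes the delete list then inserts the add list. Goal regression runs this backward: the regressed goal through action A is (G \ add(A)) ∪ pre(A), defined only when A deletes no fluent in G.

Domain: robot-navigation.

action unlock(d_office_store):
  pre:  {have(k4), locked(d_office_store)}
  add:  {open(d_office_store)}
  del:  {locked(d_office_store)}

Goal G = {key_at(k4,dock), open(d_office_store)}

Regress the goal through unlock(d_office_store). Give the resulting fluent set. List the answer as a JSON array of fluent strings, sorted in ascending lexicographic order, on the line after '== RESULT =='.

Compute (G \ add) ∪ pre:
  G ∩ del = {}  (empty — regression defined)
  G \ add = {key_at(k4,dock), open(d_office_store)} \ {open(d_office_store)} = {key_at(k4,dock)}
  ∪ pre   = {key_at(k4,dock)} ∪ {have(k4), locked(d_office_store)}
          = {have(k4), key_at(k4,dock), locked(d_office_store)}

== RESULT ==
["have(k4)", "key_at(k4,dock)", "locked(d_office_store)"]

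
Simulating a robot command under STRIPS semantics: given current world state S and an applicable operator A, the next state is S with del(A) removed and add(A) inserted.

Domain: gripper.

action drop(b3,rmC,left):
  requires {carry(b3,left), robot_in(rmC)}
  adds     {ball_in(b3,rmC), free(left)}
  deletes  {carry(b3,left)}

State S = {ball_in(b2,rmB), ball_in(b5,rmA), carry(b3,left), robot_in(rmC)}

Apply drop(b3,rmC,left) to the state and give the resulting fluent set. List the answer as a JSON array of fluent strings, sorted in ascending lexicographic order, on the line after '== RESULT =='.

Progress:
  pre ⊆ S: {carry(b3,left), robot_in(rmC)} ⊆ S  — applicable
  S \ del = {ball_in(b2,rmB), ball_in(b5,rmA), robot_in(rmC)}
  ∪ add   = {ball_in(b2,rmB), ball_in(b3,rmC), ball_in(b5,rmA), free(left), robot_in(rmC)}

== RESULT ==
["ball_in(b2,rmB)", "ball_in(b3,rmC)", "ball_in(b5,rmA)", "free(left)", "robot_in(rmC)"]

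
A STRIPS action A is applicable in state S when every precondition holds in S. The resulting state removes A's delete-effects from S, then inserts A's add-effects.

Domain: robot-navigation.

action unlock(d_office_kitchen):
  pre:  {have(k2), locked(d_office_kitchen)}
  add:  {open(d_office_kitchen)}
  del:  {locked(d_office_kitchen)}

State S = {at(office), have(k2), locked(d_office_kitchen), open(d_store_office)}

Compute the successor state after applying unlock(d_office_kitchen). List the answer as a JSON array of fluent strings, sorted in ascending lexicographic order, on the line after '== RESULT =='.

Compute (S \ del) ∪ add:
  pre ⊆ S: {have(k2), locked(d_office_kitchen)} ⊆ S  — applicable
  S \ del = {at(office), have(k2), open(d_store_office)}
  ∪ add   = {at(office), have(k2), open(d_office_kitchen), open(d_store_office)}

== RESULT ==
["at(office)", "have(k2)", "open(d_office_kitchen)", "open(d_store_office)"]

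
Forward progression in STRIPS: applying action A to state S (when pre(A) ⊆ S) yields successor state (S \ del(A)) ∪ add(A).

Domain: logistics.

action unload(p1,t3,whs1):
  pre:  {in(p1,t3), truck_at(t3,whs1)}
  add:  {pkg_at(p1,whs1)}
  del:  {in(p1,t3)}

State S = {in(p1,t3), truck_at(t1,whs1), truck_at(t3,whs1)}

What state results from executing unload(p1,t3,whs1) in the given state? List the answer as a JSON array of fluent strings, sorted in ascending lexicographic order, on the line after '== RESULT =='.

Compute (S \ del) ∪ add:
  pre ⊆ S: {in(p1,t3), truck_at(t3,whs1)} ⊆ S  — applicable
  S \ del = {truck_at(t1,whs1), truck_at(t3,whs1)}
  ∪ add   = {pkg_at(p1,whs1), truck_at(t1,whs1), truck_at(t3,whs1)}

== RESULT ==
["pkg_at(p1,whs1)", "truck_at(t1,whs1)", "truck_at(t3,whs1)"]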